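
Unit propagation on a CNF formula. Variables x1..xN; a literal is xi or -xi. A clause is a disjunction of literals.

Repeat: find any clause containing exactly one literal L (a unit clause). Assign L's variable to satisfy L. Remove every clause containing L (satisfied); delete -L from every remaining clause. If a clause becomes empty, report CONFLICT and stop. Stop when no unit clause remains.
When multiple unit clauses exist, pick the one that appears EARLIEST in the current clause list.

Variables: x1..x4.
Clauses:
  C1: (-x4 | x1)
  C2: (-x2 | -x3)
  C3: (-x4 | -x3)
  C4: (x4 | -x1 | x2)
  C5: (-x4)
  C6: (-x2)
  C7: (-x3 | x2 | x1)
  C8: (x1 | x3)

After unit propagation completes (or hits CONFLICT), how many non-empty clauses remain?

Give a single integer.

Answer: 0

Derivation:
unit clause [-4] forces x4=F; simplify:
  drop 4 from [4, -1, 2] -> [-1, 2]
  satisfied 3 clause(s); 5 remain; assigned so far: [4]
unit clause [-2] forces x2=F; simplify:
  drop 2 from [-1, 2] -> [-1]
  drop 2 from [-3, 2, 1] -> [-3, 1]
  satisfied 2 clause(s); 3 remain; assigned so far: [2, 4]
unit clause [-1] forces x1=F; simplify:
  drop 1 from [-3, 1] -> [-3]
  drop 1 from [1, 3] -> [3]
  satisfied 1 clause(s); 2 remain; assigned so far: [1, 2, 4]
unit clause [-3] forces x3=F; simplify:
  drop 3 from [3] -> [] (empty!)
  satisfied 1 clause(s); 1 remain; assigned so far: [1, 2, 3, 4]
CONFLICT (empty clause)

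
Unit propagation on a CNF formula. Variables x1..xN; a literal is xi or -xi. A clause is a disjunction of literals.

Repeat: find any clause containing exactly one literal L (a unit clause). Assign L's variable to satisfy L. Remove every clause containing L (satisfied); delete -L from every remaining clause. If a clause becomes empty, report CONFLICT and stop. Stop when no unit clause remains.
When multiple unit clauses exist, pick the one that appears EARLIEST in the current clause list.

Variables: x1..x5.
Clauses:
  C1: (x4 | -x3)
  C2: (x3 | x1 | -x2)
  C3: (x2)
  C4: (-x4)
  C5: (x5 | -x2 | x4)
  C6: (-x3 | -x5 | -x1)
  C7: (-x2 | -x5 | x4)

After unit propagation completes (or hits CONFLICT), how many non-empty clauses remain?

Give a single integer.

Answer: 0

Derivation:
unit clause [2] forces x2=T; simplify:
  drop -2 from [3, 1, -2] -> [3, 1]
  drop -2 from [5, -2, 4] -> [5, 4]
  drop -2 from [-2, -5, 4] -> [-5, 4]
  satisfied 1 clause(s); 6 remain; assigned so far: [2]
unit clause [-4] forces x4=F; simplify:
  drop 4 from [4, -3] -> [-3]
  drop 4 from [5, 4] -> [5]
  drop 4 from [-5, 4] -> [-5]
  satisfied 1 clause(s); 5 remain; assigned so far: [2, 4]
unit clause [-3] forces x3=F; simplify:
  drop 3 from [3, 1] -> [1]
  satisfied 2 clause(s); 3 remain; assigned so far: [2, 3, 4]
unit clause [1] forces x1=T; simplify:
  satisfied 1 clause(s); 2 remain; assigned so far: [1, 2, 3, 4]
unit clause [5] forces x5=T; simplify:
  drop -5 from [-5] -> [] (empty!)
  satisfied 1 clause(s); 1 remain; assigned so far: [1, 2, 3, 4, 5]
CONFLICT (empty clause)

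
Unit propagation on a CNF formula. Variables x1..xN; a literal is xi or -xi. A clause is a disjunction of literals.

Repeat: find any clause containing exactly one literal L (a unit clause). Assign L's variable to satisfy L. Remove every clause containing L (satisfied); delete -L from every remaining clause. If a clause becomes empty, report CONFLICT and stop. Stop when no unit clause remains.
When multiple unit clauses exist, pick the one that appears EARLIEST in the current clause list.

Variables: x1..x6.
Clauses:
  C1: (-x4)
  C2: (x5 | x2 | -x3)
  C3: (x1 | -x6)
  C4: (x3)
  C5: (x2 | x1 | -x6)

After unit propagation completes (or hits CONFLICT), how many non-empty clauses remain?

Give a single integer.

unit clause [-4] forces x4=F; simplify:
  satisfied 1 clause(s); 4 remain; assigned so far: [4]
unit clause [3] forces x3=T; simplify:
  drop -3 from [5, 2, -3] -> [5, 2]
  satisfied 1 clause(s); 3 remain; assigned so far: [3, 4]

Answer: 3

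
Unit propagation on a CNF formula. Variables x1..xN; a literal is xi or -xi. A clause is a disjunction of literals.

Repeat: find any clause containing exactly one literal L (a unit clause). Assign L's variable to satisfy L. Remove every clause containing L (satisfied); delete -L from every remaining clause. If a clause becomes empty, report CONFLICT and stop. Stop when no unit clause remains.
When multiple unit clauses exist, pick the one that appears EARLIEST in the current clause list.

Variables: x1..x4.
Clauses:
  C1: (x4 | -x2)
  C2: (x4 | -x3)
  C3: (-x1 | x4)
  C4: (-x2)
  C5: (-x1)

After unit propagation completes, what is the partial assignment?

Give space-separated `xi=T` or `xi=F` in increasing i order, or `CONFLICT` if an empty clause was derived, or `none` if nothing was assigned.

Answer: x1=F x2=F

Derivation:
unit clause [-2] forces x2=F; simplify:
  satisfied 2 clause(s); 3 remain; assigned so far: [2]
unit clause [-1] forces x1=F; simplify:
  satisfied 2 clause(s); 1 remain; assigned so far: [1, 2]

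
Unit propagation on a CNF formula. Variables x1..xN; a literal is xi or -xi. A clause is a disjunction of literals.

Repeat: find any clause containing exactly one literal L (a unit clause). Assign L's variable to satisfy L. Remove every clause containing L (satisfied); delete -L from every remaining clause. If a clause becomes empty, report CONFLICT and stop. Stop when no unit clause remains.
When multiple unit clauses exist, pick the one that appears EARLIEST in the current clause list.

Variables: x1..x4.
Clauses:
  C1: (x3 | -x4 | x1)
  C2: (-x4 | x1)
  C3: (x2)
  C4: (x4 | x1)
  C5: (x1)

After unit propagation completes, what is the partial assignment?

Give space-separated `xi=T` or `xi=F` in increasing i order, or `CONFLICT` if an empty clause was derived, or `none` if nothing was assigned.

unit clause [2] forces x2=T; simplify:
  satisfied 1 clause(s); 4 remain; assigned so far: [2]
unit clause [1] forces x1=T; simplify:
  satisfied 4 clause(s); 0 remain; assigned so far: [1, 2]

Answer: x1=T x2=T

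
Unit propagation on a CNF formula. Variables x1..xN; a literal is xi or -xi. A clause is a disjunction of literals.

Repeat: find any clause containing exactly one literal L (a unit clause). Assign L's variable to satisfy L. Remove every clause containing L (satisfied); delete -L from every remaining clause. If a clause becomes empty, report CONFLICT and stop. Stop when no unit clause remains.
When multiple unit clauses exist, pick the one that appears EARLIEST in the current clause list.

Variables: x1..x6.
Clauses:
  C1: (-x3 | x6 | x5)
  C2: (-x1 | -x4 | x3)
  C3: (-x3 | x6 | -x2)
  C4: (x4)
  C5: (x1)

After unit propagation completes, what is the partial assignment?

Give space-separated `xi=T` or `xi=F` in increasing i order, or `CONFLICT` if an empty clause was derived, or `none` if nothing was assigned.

Answer: x1=T x3=T x4=T

Derivation:
unit clause [4] forces x4=T; simplify:
  drop -4 from [-1, -4, 3] -> [-1, 3]
  satisfied 1 clause(s); 4 remain; assigned so far: [4]
unit clause [1] forces x1=T; simplify:
  drop -1 from [-1, 3] -> [3]
  satisfied 1 clause(s); 3 remain; assigned so far: [1, 4]
unit clause [3] forces x3=T; simplify:
  drop -3 from [-3, 6, 5] -> [6, 5]
  drop -3 from [-3, 6, -2] -> [6, -2]
  satisfied 1 clause(s); 2 remain; assigned so far: [1, 3, 4]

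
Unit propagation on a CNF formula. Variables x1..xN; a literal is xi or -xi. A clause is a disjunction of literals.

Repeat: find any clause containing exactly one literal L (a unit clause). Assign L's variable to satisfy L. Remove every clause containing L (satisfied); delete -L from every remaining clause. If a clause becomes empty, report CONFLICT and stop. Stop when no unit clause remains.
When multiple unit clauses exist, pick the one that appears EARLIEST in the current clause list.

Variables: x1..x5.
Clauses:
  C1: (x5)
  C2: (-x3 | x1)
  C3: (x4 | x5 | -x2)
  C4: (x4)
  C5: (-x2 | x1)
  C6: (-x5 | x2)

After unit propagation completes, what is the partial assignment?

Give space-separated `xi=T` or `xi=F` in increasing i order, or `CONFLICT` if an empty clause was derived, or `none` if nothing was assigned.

unit clause [5] forces x5=T; simplify:
  drop -5 from [-5, 2] -> [2]
  satisfied 2 clause(s); 4 remain; assigned so far: [5]
unit clause [4] forces x4=T; simplify:
  satisfied 1 clause(s); 3 remain; assigned so far: [4, 5]
unit clause [2] forces x2=T; simplify:
  drop -2 from [-2, 1] -> [1]
  satisfied 1 clause(s); 2 remain; assigned so far: [2, 4, 5]
unit clause [1] forces x1=T; simplify:
  satisfied 2 clause(s); 0 remain; assigned so far: [1, 2, 4, 5]

Answer: x1=T x2=T x4=T x5=T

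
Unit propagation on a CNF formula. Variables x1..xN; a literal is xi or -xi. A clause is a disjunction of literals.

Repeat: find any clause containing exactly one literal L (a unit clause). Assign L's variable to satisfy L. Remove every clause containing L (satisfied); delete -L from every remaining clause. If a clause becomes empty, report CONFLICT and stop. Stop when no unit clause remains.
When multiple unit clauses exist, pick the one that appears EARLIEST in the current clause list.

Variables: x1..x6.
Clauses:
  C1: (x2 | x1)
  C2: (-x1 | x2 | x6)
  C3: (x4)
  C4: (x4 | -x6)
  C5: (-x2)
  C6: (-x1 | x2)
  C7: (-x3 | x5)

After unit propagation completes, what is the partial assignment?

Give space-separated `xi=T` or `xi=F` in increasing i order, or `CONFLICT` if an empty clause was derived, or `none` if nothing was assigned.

Answer: CONFLICT

Derivation:
unit clause [4] forces x4=T; simplify:
  satisfied 2 clause(s); 5 remain; assigned so far: [4]
unit clause [-2] forces x2=F; simplify:
  drop 2 from [2, 1] -> [1]
  drop 2 from [-1, 2, 6] -> [-1, 6]
  drop 2 from [-1, 2] -> [-1]
  satisfied 1 clause(s); 4 remain; assigned so far: [2, 4]
unit clause [1] forces x1=T; simplify:
  drop -1 from [-1, 6] -> [6]
  drop -1 from [-1] -> [] (empty!)
  satisfied 1 clause(s); 3 remain; assigned so far: [1, 2, 4]
CONFLICT (empty clause)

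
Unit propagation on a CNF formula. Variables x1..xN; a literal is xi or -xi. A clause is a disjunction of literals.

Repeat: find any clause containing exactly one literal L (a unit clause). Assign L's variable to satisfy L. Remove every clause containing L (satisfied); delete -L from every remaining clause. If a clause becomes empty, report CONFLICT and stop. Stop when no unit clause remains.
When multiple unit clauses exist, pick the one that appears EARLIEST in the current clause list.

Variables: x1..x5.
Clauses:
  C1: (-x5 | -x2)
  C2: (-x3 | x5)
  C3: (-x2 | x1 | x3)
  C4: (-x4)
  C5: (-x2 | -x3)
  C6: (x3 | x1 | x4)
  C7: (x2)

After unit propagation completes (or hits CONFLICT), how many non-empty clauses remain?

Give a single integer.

Answer: 0

Derivation:
unit clause [-4] forces x4=F; simplify:
  drop 4 from [3, 1, 4] -> [3, 1]
  satisfied 1 clause(s); 6 remain; assigned so far: [4]
unit clause [2] forces x2=T; simplify:
  drop -2 from [-5, -2] -> [-5]
  drop -2 from [-2, 1, 3] -> [1, 3]
  drop -2 from [-2, -3] -> [-3]
  satisfied 1 clause(s); 5 remain; assigned so far: [2, 4]
unit clause [-5] forces x5=F; simplify:
  drop 5 from [-3, 5] -> [-3]
  satisfied 1 clause(s); 4 remain; assigned so far: [2, 4, 5]
unit clause [-3] forces x3=F; simplify:
  drop 3 from [1, 3] -> [1]
  drop 3 from [3, 1] -> [1]
  satisfied 2 clause(s); 2 remain; assigned so far: [2, 3, 4, 5]
unit clause [1] forces x1=T; simplify:
  satisfied 2 clause(s); 0 remain; assigned so far: [1, 2, 3, 4, 5]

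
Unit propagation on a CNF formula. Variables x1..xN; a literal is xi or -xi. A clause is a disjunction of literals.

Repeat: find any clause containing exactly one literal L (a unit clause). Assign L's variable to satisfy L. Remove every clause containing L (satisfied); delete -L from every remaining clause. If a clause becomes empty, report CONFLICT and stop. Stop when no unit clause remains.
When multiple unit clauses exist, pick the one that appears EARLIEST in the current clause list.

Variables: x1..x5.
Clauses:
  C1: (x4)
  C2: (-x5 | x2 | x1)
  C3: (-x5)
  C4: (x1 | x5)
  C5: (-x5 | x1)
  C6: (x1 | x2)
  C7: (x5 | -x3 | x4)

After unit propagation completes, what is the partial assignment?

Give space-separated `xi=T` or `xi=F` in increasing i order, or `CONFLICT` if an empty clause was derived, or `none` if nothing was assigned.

Answer: x1=T x4=T x5=F

Derivation:
unit clause [4] forces x4=T; simplify:
  satisfied 2 clause(s); 5 remain; assigned so far: [4]
unit clause [-5] forces x5=F; simplify:
  drop 5 from [1, 5] -> [1]
  satisfied 3 clause(s); 2 remain; assigned so far: [4, 5]
unit clause [1] forces x1=T; simplify:
  satisfied 2 clause(s); 0 remain; assigned so far: [1, 4, 5]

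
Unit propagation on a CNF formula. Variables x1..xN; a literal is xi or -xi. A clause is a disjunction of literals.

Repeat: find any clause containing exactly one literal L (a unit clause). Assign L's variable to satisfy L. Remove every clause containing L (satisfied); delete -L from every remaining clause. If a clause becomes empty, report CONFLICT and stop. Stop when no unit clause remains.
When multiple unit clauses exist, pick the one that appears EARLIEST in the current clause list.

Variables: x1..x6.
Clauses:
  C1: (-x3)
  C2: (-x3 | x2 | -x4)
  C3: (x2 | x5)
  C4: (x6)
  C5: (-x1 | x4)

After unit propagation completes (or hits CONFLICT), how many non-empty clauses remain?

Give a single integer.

Answer: 2

Derivation:
unit clause [-3] forces x3=F; simplify:
  satisfied 2 clause(s); 3 remain; assigned so far: [3]
unit clause [6] forces x6=T; simplify:
  satisfied 1 clause(s); 2 remain; assigned so far: [3, 6]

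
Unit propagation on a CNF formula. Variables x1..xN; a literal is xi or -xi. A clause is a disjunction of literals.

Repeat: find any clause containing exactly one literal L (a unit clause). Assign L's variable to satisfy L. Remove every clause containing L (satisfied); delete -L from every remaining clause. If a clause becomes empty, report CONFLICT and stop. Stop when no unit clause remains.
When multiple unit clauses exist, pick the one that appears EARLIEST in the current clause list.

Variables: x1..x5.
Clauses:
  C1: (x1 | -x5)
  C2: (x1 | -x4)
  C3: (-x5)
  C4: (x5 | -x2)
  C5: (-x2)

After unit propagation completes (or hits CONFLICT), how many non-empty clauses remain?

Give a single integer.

Answer: 1

Derivation:
unit clause [-5] forces x5=F; simplify:
  drop 5 from [5, -2] -> [-2]
  satisfied 2 clause(s); 3 remain; assigned so far: [5]
unit clause [-2] forces x2=F; simplify:
  satisfied 2 clause(s); 1 remain; assigned so far: [2, 5]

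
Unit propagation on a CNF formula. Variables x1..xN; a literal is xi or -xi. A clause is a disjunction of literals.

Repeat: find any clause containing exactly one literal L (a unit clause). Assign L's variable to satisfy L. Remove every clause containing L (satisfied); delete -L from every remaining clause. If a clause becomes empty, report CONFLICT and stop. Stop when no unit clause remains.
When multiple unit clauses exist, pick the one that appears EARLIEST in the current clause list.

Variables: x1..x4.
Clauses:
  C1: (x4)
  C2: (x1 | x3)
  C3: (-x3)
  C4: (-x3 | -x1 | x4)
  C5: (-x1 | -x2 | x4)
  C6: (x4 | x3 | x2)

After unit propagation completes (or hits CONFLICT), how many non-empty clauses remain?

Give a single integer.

Answer: 0

Derivation:
unit clause [4] forces x4=T; simplify:
  satisfied 4 clause(s); 2 remain; assigned so far: [4]
unit clause [-3] forces x3=F; simplify:
  drop 3 from [1, 3] -> [1]
  satisfied 1 clause(s); 1 remain; assigned so far: [3, 4]
unit clause [1] forces x1=T; simplify:
  satisfied 1 clause(s); 0 remain; assigned so far: [1, 3, 4]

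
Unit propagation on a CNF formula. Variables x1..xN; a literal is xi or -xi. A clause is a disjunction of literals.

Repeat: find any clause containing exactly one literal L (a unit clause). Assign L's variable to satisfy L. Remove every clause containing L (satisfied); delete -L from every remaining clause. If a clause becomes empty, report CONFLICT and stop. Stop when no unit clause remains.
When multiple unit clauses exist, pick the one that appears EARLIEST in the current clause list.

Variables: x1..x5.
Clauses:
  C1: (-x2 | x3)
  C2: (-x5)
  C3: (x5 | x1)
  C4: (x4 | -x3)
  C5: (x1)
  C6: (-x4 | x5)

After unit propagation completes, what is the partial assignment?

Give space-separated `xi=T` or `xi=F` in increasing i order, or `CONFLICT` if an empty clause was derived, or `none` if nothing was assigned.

unit clause [-5] forces x5=F; simplify:
  drop 5 from [5, 1] -> [1]
  drop 5 from [-4, 5] -> [-4]
  satisfied 1 clause(s); 5 remain; assigned so far: [5]
unit clause [1] forces x1=T; simplify:
  satisfied 2 clause(s); 3 remain; assigned so far: [1, 5]
unit clause [-4] forces x4=F; simplify:
  drop 4 from [4, -3] -> [-3]
  satisfied 1 clause(s); 2 remain; assigned so far: [1, 4, 5]
unit clause [-3] forces x3=F; simplify:
  drop 3 from [-2, 3] -> [-2]
  satisfied 1 clause(s); 1 remain; assigned so far: [1, 3, 4, 5]
unit clause [-2] forces x2=F; simplify:
  satisfied 1 clause(s); 0 remain; assigned so far: [1, 2, 3, 4, 5]

Answer: x1=T x2=F x3=F x4=F x5=F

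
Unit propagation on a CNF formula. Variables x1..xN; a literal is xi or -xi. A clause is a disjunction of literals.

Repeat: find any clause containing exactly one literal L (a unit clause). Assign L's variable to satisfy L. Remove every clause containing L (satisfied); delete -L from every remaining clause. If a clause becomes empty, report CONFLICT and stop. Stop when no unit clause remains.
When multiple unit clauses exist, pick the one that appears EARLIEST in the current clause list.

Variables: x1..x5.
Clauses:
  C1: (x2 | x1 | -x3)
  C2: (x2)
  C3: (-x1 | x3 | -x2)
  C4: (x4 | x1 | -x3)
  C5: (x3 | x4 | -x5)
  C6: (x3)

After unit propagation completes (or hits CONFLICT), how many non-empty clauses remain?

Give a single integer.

Answer: 1

Derivation:
unit clause [2] forces x2=T; simplify:
  drop -2 from [-1, 3, -2] -> [-1, 3]
  satisfied 2 clause(s); 4 remain; assigned so far: [2]
unit clause [3] forces x3=T; simplify:
  drop -3 from [4, 1, -3] -> [4, 1]
  satisfied 3 clause(s); 1 remain; assigned so far: [2, 3]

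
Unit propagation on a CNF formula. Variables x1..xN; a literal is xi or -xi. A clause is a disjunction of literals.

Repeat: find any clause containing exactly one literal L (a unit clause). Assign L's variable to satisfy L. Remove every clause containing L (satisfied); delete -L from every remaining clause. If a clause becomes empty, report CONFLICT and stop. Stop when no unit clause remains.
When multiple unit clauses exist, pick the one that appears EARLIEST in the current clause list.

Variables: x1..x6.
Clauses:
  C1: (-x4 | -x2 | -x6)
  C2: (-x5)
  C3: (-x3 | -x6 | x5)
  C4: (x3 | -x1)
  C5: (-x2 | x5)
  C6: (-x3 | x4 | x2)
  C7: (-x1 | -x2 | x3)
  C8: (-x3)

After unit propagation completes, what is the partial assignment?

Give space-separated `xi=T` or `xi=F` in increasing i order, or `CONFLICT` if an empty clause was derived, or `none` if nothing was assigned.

Answer: x1=F x2=F x3=F x5=F

Derivation:
unit clause [-5] forces x5=F; simplify:
  drop 5 from [-3, -6, 5] -> [-3, -6]
  drop 5 from [-2, 5] -> [-2]
  satisfied 1 clause(s); 7 remain; assigned so far: [5]
unit clause [-2] forces x2=F; simplify:
  drop 2 from [-3, 4, 2] -> [-3, 4]
  satisfied 3 clause(s); 4 remain; assigned so far: [2, 5]
unit clause [-3] forces x3=F; simplify:
  drop 3 from [3, -1] -> [-1]
  satisfied 3 clause(s); 1 remain; assigned so far: [2, 3, 5]
unit clause [-1] forces x1=F; simplify:
  satisfied 1 clause(s); 0 remain; assigned so far: [1, 2, 3, 5]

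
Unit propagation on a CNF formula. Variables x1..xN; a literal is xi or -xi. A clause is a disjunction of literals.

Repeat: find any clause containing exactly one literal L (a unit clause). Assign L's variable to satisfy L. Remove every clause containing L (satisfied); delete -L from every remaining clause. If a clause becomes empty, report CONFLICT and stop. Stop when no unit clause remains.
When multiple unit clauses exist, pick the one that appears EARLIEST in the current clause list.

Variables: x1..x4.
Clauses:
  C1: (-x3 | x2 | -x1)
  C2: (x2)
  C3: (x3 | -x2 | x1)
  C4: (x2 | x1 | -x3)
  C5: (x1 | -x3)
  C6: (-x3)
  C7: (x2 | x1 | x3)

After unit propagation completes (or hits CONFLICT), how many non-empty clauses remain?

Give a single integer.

unit clause [2] forces x2=T; simplify:
  drop -2 from [3, -2, 1] -> [3, 1]
  satisfied 4 clause(s); 3 remain; assigned so far: [2]
unit clause [-3] forces x3=F; simplify:
  drop 3 from [3, 1] -> [1]
  satisfied 2 clause(s); 1 remain; assigned so far: [2, 3]
unit clause [1] forces x1=T; simplify:
  satisfied 1 clause(s); 0 remain; assigned so far: [1, 2, 3]

Answer: 0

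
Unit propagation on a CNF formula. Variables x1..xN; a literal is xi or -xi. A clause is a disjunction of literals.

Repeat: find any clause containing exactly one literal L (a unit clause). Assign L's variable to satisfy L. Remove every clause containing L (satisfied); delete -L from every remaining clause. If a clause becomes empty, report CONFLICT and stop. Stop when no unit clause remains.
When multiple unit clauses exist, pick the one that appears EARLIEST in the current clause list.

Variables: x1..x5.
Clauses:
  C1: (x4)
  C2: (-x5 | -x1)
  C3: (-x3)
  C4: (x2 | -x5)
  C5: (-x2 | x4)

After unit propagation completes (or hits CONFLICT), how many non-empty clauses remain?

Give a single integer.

Answer: 2

Derivation:
unit clause [4] forces x4=T; simplify:
  satisfied 2 clause(s); 3 remain; assigned so far: [4]
unit clause [-3] forces x3=F; simplify:
  satisfied 1 clause(s); 2 remain; assigned so far: [3, 4]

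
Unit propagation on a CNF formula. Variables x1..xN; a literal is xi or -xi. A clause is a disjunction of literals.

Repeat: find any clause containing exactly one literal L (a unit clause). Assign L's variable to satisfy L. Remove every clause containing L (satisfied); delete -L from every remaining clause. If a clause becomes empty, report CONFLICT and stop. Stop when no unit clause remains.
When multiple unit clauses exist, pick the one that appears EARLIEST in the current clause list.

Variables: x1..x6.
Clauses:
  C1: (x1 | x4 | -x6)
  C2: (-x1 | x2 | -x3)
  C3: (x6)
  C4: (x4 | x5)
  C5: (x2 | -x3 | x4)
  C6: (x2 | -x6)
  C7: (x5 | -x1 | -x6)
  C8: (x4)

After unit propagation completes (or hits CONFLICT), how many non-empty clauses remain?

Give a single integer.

Answer: 1

Derivation:
unit clause [6] forces x6=T; simplify:
  drop -6 from [1, 4, -6] -> [1, 4]
  drop -6 from [2, -6] -> [2]
  drop -6 from [5, -1, -6] -> [5, -1]
  satisfied 1 clause(s); 7 remain; assigned so far: [6]
unit clause [2] forces x2=T; simplify:
  satisfied 3 clause(s); 4 remain; assigned so far: [2, 6]
unit clause [4] forces x4=T; simplify:
  satisfied 3 clause(s); 1 remain; assigned so far: [2, 4, 6]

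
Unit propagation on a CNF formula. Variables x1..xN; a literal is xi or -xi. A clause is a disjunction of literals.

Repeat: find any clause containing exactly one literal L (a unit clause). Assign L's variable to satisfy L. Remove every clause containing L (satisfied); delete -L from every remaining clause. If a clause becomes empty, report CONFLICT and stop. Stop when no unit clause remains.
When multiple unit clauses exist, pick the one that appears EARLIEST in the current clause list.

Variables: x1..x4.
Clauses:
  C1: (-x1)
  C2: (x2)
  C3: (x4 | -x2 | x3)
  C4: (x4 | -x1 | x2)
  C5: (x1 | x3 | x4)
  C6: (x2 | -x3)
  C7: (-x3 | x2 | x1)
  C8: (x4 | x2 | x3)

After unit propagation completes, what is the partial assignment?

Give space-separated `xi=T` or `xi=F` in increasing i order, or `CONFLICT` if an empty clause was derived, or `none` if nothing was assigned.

unit clause [-1] forces x1=F; simplify:
  drop 1 from [1, 3, 4] -> [3, 4]
  drop 1 from [-3, 2, 1] -> [-3, 2]
  satisfied 2 clause(s); 6 remain; assigned so far: [1]
unit clause [2] forces x2=T; simplify:
  drop -2 from [4, -2, 3] -> [4, 3]
  satisfied 4 clause(s); 2 remain; assigned so far: [1, 2]

Answer: x1=F x2=T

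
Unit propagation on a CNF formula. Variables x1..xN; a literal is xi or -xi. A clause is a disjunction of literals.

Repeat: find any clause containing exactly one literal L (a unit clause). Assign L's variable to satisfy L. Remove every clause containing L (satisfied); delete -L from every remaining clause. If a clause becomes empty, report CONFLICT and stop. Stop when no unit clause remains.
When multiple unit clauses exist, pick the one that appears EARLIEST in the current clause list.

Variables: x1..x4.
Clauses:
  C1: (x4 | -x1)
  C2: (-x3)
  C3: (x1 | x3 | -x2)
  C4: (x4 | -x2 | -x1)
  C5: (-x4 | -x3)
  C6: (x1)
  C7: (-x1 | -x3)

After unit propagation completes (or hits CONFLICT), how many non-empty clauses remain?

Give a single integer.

unit clause [-3] forces x3=F; simplify:
  drop 3 from [1, 3, -2] -> [1, -2]
  satisfied 3 clause(s); 4 remain; assigned so far: [3]
unit clause [1] forces x1=T; simplify:
  drop -1 from [4, -1] -> [4]
  drop -1 from [4, -2, -1] -> [4, -2]
  satisfied 2 clause(s); 2 remain; assigned so far: [1, 3]
unit clause [4] forces x4=T; simplify:
  satisfied 2 clause(s); 0 remain; assigned so far: [1, 3, 4]

Answer: 0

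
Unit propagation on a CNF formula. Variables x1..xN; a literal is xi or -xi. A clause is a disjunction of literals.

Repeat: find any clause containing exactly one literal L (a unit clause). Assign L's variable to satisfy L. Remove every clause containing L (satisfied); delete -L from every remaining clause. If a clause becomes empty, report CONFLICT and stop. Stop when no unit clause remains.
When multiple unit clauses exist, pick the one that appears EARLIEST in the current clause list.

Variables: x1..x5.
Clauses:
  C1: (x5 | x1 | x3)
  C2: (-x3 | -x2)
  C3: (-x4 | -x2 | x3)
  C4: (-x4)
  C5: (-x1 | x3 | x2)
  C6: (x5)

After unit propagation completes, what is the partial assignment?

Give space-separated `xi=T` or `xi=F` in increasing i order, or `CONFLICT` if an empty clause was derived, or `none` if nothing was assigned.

Answer: x4=F x5=T

Derivation:
unit clause [-4] forces x4=F; simplify:
  satisfied 2 clause(s); 4 remain; assigned so far: [4]
unit clause [5] forces x5=T; simplify:
  satisfied 2 clause(s); 2 remain; assigned so far: [4, 5]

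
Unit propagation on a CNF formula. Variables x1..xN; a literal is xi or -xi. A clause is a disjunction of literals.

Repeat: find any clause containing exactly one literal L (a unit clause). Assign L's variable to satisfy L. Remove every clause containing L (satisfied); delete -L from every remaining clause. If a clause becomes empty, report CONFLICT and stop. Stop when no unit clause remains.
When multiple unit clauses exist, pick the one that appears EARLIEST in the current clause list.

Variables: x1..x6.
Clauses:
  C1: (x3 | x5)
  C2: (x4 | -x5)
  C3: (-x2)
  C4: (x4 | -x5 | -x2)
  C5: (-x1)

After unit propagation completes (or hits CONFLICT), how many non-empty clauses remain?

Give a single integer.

Answer: 2

Derivation:
unit clause [-2] forces x2=F; simplify:
  satisfied 2 clause(s); 3 remain; assigned so far: [2]
unit clause [-1] forces x1=F; simplify:
  satisfied 1 clause(s); 2 remain; assigned so far: [1, 2]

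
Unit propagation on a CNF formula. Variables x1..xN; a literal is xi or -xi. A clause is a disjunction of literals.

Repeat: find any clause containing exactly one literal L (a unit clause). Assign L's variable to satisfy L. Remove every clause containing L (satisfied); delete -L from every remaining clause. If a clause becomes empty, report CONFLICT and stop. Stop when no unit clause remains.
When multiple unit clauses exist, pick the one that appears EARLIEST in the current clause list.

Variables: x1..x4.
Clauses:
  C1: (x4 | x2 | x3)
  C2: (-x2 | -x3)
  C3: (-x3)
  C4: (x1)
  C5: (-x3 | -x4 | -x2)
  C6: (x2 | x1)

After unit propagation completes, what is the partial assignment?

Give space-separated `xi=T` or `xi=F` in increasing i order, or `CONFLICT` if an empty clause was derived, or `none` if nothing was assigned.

Answer: x1=T x3=F

Derivation:
unit clause [-3] forces x3=F; simplify:
  drop 3 from [4, 2, 3] -> [4, 2]
  satisfied 3 clause(s); 3 remain; assigned so far: [3]
unit clause [1] forces x1=T; simplify:
  satisfied 2 clause(s); 1 remain; assigned so far: [1, 3]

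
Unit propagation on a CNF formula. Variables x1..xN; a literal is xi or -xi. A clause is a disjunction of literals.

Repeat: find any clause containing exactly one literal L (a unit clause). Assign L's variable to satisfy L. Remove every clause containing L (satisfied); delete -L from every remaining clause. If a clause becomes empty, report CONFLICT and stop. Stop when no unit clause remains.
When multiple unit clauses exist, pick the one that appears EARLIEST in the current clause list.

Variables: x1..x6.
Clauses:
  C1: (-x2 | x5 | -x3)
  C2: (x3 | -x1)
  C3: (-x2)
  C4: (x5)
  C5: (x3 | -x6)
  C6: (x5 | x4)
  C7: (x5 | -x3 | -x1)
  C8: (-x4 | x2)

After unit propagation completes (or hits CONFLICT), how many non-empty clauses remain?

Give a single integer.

unit clause [-2] forces x2=F; simplify:
  drop 2 from [-4, 2] -> [-4]
  satisfied 2 clause(s); 6 remain; assigned so far: [2]
unit clause [5] forces x5=T; simplify:
  satisfied 3 clause(s); 3 remain; assigned so far: [2, 5]
unit clause [-4] forces x4=F; simplify:
  satisfied 1 clause(s); 2 remain; assigned so far: [2, 4, 5]

Answer: 2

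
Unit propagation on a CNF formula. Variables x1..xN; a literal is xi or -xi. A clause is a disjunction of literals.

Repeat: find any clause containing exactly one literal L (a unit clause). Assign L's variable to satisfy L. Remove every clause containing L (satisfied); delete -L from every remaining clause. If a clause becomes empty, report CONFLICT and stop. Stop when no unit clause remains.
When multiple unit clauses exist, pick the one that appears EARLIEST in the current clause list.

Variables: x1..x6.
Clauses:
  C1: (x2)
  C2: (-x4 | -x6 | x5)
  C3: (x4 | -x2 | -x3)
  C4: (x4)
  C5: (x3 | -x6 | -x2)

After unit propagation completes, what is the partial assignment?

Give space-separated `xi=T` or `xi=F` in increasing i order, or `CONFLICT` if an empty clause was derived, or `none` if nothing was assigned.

unit clause [2] forces x2=T; simplify:
  drop -2 from [4, -2, -3] -> [4, -3]
  drop -2 from [3, -6, -2] -> [3, -6]
  satisfied 1 clause(s); 4 remain; assigned so far: [2]
unit clause [4] forces x4=T; simplify:
  drop -4 from [-4, -6, 5] -> [-6, 5]
  satisfied 2 clause(s); 2 remain; assigned so far: [2, 4]

Answer: x2=T x4=T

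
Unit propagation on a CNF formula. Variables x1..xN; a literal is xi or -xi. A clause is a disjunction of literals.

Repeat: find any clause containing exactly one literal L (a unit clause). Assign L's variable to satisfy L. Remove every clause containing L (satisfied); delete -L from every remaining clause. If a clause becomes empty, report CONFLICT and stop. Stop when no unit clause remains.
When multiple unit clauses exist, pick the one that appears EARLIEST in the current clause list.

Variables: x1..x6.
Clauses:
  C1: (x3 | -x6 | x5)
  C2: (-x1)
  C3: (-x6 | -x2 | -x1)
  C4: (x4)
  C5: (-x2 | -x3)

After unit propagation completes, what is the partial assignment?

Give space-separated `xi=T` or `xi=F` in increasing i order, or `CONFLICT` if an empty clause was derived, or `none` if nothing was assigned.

Answer: x1=F x4=T

Derivation:
unit clause [-1] forces x1=F; simplify:
  satisfied 2 clause(s); 3 remain; assigned so far: [1]
unit clause [4] forces x4=T; simplify:
  satisfied 1 clause(s); 2 remain; assigned so far: [1, 4]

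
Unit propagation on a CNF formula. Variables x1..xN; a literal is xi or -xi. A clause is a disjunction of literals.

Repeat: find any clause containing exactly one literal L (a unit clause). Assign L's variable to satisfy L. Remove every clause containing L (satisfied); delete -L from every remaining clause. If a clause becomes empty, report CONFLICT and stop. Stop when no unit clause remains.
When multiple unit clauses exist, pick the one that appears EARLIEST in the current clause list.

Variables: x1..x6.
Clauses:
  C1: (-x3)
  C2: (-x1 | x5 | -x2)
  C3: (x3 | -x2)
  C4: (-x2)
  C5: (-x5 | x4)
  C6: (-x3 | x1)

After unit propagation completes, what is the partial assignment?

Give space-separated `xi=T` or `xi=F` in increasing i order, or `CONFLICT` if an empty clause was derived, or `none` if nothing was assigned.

unit clause [-3] forces x3=F; simplify:
  drop 3 from [3, -2] -> [-2]
  satisfied 2 clause(s); 4 remain; assigned so far: [3]
unit clause [-2] forces x2=F; simplify:
  satisfied 3 clause(s); 1 remain; assigned so far: [2, 3]

Answer: x2=F x3=F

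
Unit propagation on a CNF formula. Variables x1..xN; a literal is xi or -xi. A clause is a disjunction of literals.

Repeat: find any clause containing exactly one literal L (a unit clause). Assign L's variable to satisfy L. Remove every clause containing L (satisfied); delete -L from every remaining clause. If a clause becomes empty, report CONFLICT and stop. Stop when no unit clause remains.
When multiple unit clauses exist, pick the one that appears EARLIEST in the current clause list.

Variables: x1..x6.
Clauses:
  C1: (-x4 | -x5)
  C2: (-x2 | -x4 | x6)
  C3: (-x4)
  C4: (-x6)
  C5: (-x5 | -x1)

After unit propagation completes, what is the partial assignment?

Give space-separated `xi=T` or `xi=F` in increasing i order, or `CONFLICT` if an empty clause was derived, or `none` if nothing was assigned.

unit clause [-4] forces x4=F; simplify:
  satisfied 3 clause(s); 2 remain; assigned so far: [4]
unit clause [-6] forces x6=F; simplify:
  satisfied 1 clause(s); 1 remain; assigned so far: [4, 6]

Answer: x4=F x6=F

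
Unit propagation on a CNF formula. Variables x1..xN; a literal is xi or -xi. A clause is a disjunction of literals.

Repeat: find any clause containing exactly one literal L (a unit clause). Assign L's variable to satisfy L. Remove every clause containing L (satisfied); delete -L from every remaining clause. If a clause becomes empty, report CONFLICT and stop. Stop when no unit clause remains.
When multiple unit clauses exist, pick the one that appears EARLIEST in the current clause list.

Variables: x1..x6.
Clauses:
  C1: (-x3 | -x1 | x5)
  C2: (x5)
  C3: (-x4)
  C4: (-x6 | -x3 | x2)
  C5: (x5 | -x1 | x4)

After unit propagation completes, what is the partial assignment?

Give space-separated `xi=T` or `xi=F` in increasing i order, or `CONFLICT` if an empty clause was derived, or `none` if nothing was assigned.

Answer: x4=F x5=T

Derivation:
unit clause [5] forces x5=T; simplify:
  satisfied 3 clause(s); 2 remain; assigned so far: [5]
unit clause [-4] forces x4=F; simplify:
  satisfied 1 clause(s); 1 remain; assigned so far: [4, 5]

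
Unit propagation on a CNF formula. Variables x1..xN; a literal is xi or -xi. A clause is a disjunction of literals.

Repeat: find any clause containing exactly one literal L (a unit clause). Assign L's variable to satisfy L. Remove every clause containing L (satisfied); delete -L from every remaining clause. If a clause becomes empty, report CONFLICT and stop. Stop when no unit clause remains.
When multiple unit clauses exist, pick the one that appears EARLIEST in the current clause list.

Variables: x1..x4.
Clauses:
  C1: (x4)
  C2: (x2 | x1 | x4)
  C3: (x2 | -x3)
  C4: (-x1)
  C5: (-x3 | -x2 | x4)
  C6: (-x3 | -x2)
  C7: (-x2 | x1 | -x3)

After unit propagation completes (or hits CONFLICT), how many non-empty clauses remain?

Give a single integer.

unit clause [4] forces x4=T; simplify:
  satisfied 3 clause(s); 4 remain; assigned so far: [4]
unit clause [-1] forces x1=F; simplify:
  drop 1 from [-2, 1, -3] -> [-2, -3]
  satisfied 1 clause(s); 3 remain; assigned so far: [1, 4]

Answer: 3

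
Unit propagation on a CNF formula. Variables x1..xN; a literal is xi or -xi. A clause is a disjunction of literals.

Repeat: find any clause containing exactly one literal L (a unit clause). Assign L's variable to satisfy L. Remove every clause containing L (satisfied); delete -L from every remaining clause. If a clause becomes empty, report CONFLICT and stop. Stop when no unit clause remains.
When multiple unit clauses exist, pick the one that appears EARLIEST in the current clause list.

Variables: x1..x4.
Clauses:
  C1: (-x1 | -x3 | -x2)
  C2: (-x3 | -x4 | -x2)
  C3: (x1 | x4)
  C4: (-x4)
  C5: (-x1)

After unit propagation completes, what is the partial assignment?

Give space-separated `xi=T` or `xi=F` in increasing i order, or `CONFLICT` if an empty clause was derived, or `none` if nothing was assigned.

unit clause [-4] forces x4=F; simplify:
  drop 4 from [1, 4] -> [1]
  satisfied 2 clause(s); 3 remain; assigned so far: [4]
unit clause [1] forces x1=T; simplify:
  drop -1 from [-1, -3, -2] -> [-3, -2]
  drop -1 from [-1] -> [] (empty!)
  satisfied 1 clause(s); 2 remain; assigned so far: [1, 4]
CONFLICT (empty clause)

Answer: CONFLICT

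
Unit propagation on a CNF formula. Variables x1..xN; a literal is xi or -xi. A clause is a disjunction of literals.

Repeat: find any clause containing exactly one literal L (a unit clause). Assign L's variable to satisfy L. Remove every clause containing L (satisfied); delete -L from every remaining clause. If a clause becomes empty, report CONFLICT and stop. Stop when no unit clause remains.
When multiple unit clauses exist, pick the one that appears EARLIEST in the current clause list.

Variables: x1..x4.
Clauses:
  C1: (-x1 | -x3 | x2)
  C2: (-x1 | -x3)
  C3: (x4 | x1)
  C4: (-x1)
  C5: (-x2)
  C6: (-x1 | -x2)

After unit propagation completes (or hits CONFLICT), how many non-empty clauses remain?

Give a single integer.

Answer: 0

Derivation:
unit clause [-1] forces x1=F; simplify:
  drop 1 from [4, 1] -> [4]
  satisfied 4 clause(s); 2 remain; assigned so far: [1]
unit clause [4] forces x4=T; simplify:
  satisfied 1 clause(s); 1 remain; assigned so far: [1, 4]
unit clause [-2] forces x2=F; simplify:
  satisfied 1 clause(s); 0 remain; assigned so far: [1, 2, 4]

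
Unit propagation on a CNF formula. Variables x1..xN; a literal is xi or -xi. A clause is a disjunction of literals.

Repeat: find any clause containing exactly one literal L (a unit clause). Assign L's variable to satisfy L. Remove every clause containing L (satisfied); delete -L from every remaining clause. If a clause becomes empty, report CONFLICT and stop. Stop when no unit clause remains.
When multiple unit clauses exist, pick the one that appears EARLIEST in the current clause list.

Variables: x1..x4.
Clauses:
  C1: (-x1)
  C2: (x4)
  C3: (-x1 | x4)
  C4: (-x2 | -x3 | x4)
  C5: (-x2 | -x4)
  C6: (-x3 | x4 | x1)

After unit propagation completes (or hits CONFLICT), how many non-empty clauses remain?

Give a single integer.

unit clause [-1] forces x1=F; simplify:
  drop 1 from [-3, 4, 1] -> [-3, 4]
  satisfied 2 clause(s); 4 remain; assigned so far: [1]
unit clause [4] forces x4=T; simplify:
  drop -4 from [-2, -4] -> [-2]
  satisfied 3 clause(s); 1 remain; assigned so far: [1, 4]
unit clause [-2] forces x2=F; simplify:
  satisfied 1 clause(s); 0 remain; assigned so far: [1, 2, 4]

Answer: 0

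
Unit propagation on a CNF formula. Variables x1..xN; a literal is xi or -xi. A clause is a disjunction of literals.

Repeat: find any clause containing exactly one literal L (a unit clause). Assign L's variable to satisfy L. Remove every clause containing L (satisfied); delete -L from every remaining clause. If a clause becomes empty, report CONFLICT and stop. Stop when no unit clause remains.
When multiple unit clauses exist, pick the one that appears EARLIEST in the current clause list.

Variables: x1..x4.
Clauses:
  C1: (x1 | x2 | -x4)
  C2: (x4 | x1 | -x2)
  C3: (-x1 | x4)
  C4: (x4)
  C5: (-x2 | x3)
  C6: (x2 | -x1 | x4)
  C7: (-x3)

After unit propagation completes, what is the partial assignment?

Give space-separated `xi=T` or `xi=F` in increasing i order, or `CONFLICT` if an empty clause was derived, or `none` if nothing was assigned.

unit clause [4] forces x4=T; simplify:
  drop -4 from [1, 2, -4] -> [1, 2]
  satisfied 4 clause(s); 3 remain; assigned so far: [4]
unit clause [-3] forces x3=F; simplify:
  drop 3 from [-2, 3] -> [-2]
  satisfied 1 clause(s); 2 remain; assigned so far: [3, 4]
unit clause [-2] forces x2=F; simplify:
  drop 2 from [1, 2] -> [1]
  satisfied 1 clause(s); 1 remain; assigned so far: [2, 3, 4]
unit clause [1] forces x1=T; simplify:
  satisfied 1 clause(s); 0 remain; assigned so far: [1, 2, 3, 4]

Answer: x1=T x2=F x3=F x4=T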